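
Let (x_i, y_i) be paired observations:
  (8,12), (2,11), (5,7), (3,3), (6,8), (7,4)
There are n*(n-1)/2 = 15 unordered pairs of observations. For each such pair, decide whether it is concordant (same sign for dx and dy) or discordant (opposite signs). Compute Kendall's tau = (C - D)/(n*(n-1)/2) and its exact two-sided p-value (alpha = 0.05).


Step 1: Enumerate the 15 unordered pairs (i,j) with i<j and classify each by sign(x_j-x_i) * sign(y_j-y_i).
  (1,2):dx=-6,dy=-1->C; (1,3):dx=-3,dy=-5->C; (1,4):dx=-5,dy=-9->C; (1,5):dx=-2,dy=-4->C
  (1,6):dx=-1,dy=-8->C; (2,3):dx=+3,dy=-4->D; (2,4):dx=+1,dy=-8->D; (2,5):dx=+4,dy=-3->D
  (2,6):dx=+5,dy=-7->D; (3,4):dx=-2,dy=-4->C; (3,5):dx=+1,dy=+1->C; (3,6):dx=+2,dy=-3->D
  (4,5):dx=+3,dy=+5->C; (4,6):dx=+4,dy=+1->C; (5,6):dx=+1,dy=-4->D
Step 2: C = 9, D = 6, total pairs = 15.
Step 3: tau = (C - D)/(n(n-1)/2) = (9 - 6)/15 = 0.200000.
Step 4: Exact two-sided p-value (enumerate n! = 720 permutations of y under H0): p = 0.719444.
Step 5: alpha = 0.05. fail to reject H0.

tau_b = 0.2000 (C=9, D=6), p = 0.719444, fail to reject H0.


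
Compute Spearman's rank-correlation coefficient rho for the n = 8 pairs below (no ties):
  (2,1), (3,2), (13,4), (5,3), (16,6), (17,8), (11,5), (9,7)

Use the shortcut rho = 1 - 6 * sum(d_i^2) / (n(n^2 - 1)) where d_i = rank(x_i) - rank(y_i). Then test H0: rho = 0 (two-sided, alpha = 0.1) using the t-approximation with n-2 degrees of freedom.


Step 1: Rank x and y separately (midranks; no ties here).
rank(x): 2->1, 3->2, 13->6, 5->3, 16->7, 17->8, 11->5, 9->4
rank(y): 1->1, 2->2, 4->4, 3->3, 6->6, 8->8, 5->5, 7->7
Step 2: d_i = R_x(i) - R_y(i); compute d_i^2.
  (1-1)^2=0, (2-2)^2=0, (6-4)^2=4, (3-3)^2=0, (7-6)^2=1, (8-8)^2=0, (5-5)^2=0, (4-7)^2=9
sum(d^2) = 14.
Step 3: rho = 1 - 6*14 / (8*(8^2 - 1)) = 1 - 84/504 = 0.833333.
Step 4: Under H0, t = rho * sqrt((n-2)/(1-rho^2)) = 3.6927 ~ t(6).
Step 5: Two-sided p-value from the t-distribution with 6 df = 0.010176.
Step 6: alpha = 0.1. reject H0.

rho = 0.8333, p = 0.010176, reject H0 at alpha = 0.1.


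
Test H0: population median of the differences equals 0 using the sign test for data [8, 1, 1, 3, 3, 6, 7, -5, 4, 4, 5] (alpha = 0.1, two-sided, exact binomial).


Step 1: Discard zero differences. Original n = 11; n_eff = number of nonzero differences = 11.
Nonzero differences (with sign): +8, +1, +1, +3, +3, +6, +7, -5, +4, +4, +5
Step 2: Count signs: positive = 10, negative = 1.
Step 3: Under H0: P(positive) = 0.5, so the number of positives S ~ Bin(11, 0.5).
Step 4: Two-sided exact p-value = sum of Bin(11,0.5) probabilities at or below the observed probability = 0.011719.
Step 5: alpha = 0.1. reject H0.

n_eff = 11, pos = 10, neg = 1, p = 0.011719, reject H0.


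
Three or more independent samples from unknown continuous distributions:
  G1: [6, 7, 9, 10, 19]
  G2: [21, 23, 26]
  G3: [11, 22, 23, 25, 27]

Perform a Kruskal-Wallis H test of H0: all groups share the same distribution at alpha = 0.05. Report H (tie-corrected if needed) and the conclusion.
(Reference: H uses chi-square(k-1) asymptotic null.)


Step 1: Combine all N = 13 observations and assign midranks.
sorted (value, group, rank): (6,G1,1), (7,G1,2), (9,G1,3), (10,G1,4), (11,G3,5), (19,G1,6), (21,G2,7), (22,G3,8), (23,G2,9.5), (23,G3,9.5), (25,G3,11), (26,G2,12), (27,G3,13)
Step 2: Sum ranks within each group.
R_1 = 16 (n_1 = 5)
R_2 = 28.5 (n_2 = 3)
R_3 = 46.5 (n_3 = 5)
Step 3: H = 12/(N(N+1)) * sum(R_i^2/n_i) - 3(N+1)
     = 12/(13*14) * (16^2/5 + 28.5^2/3 + 46.5^2/5) - 3*14
     = 0.065934 * 754.4 - 42
     = 7.740659.
Step 4: Ties present; correction factor C = 1 - 6/(13^3 - 13) = 0.997253. Corrected H = 7.740659 / 0.997253 = 7.761983.
Step 5: Under H0, H ~ chi^2(2); p-value = 0.020630.
Step 6: alpha = 0.05. reject H0.

H = 7.7620, df = 2, p = 0.020630, reject H0.


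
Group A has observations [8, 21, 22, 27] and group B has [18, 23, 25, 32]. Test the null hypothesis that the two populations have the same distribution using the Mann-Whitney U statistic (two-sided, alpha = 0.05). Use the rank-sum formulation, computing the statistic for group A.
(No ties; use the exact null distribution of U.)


Step 1: Combine and sort all 8 observations; assign midranks.
sorted (value, group): (8,X), (18,Y), (21,X), (22,X), (23,Y), (25,Y), (27,X), (32,Y)
ranks: 8->1, 18->2, 21->3, 22->4, 23->5, 25->6, 27->7, 32->8
Step 2: Rank sum for X: R1 = 1 + 3 + 4 + 7 = 15.
Step 3: U_X = R1 - n1(n1+1)/2 = 15 - 4*5/2 = 15 - 10 = 5.
       U_Y = n1*n2 - U_X = 16 - 5 = 11.
Step 4: No ties, so the exact null distribution of U (based on enumerating the C(8,4) = 70 equally likely rank assignments) gives the two-sided p-value.
Step 5: p-value = 0.485714; compare to alpha = 0.05. fail to reject H0.

U_X = 5, p = 0.485714, fail to reject H0 at alpha = 0.05.


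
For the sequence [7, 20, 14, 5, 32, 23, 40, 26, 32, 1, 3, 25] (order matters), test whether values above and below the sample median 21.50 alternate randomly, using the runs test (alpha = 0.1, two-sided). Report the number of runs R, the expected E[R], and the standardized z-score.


Step 1: Compute median = 21.50; label A = above, B = below.
Labels in order: BBBBAAAAABBA  (n_A = 6, n_B = 6)
Step 2: Count runs R = 4.
Step 3: Under H0 (random ordering), E[R] = 2*n_A*n_B/(n_A+n_B) + 1 = 2*6*6/12 + 1 = 7.0000.
        Var[R] = 2*n_A*n_B*(2*n_A*n_B - n_A - n_B) / ((n_A+n_B)^2 * (n_A+n_B-1)) = 4320/1584 = 2.7273.
        SD[R] = 1.6514.
Step 4: Continuity-corrected z = (R + 0.5 - E[R]) / SD[R] = (4 + 0.5 - 7.0000) / 1.6514 = -1.5138.
Step 5: Two-sided p-value via normal approximation = 2*(1 - Phi(|z|)) = 0.130070.
Step 6: alpha = 0.1. fail to reject H0.

R = 4, z = -1.5138, p = 0.130070, fail to reject H0.


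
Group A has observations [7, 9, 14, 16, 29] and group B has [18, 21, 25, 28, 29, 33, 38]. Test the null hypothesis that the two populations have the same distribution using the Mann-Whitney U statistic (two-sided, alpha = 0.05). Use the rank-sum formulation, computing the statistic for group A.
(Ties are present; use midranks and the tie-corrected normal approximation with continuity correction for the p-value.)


Step 1: Combine and sort all 12 observations; assign midranks.
sorted (value, group): (7,X), (9,X), (14,X), (16,X), (18,Y), (21,Y), (25,Y), (28,Y), (29,X), (29,Y), (33,Y), (38,Y)
ranks: 7->1, 9->2, 14->3, 16->4, 18->5, 21->6, 25->7, 28->8, 29->9.5, 29->9.5, 33->11, 38->12
Step 2: Rank sum for X: R1 = 1 + 2 + 3 + 4 + 9.5 = 19.5.
Step 3: U_X = R1 - n1(n1+1)/2 = 19.5 - 5*6/2 = 19.5 - 15 = 4.5.
       U_Y = n1*n2 - U_X = 35 - 4.5 = 30.5.
Step 4: Ties are present, so use the tie-corrected normal approximation (with continuity correction) for the p-value.
Step 5: p-value = 0.041997; compare to alpha = 0.05. reject H0.

U_X = 4.5, p = 0.041997, reject H0 at alpha = 0.05.


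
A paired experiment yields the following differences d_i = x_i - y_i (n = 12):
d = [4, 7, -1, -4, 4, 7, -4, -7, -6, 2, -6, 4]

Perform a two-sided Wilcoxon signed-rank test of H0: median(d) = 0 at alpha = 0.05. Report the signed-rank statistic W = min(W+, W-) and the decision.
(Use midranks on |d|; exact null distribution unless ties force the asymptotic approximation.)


Step 1: Drop any zero differences (none here) and take |d_i|.
|d| = [4, 7, 1, 4, 4, 7, 4, 7, 6, 2, 6, 4]
Step 2: Midrank |d_i| (ties get averaged ranks).
ranks: |4|->5, |7|->11, |1|->1, |4|->5, |4|->5, |7|->11, |4|->5, |7|->11, |6|->8.5, |2|->2, |6|->8.5, |4|->5
Step 3: Attach original signs; sum ranks with positive sign and with negative sign.
W+ = 5 + 11 + 5 + 11 + 2 + 5 = 39
W- = 1 + 5 + 5 + 11 + 8.5 + 8.5 = 39
(Check: W+ + W- = 78 should equal n(n+1)/2 = 78.)
Step 4: Test statistic W = min(W+, W-) = 39.
Step 5: Ties in |d|, so use the tie-corrected normal approximation.
        E[W] = n(n+1)/4 = 12*13/4 = 39.
        Tie groups: |d|=4 (t=5), |d|=6 (t=2), |d|=7 (t=3); sum(t^3 - t) = 150.
        Var[W] = n(n+1)(2n+1)/24 - sum(t^3-t)/48 = 3900/24 - 150/48 = 159.375.
        z = (W - E[W]) / sqrt(Var[W]) = (39 - 39) / 12.6244 = 0.0000.
        Two-sided p = 2*Phi(z) = 1.000000.
Step 6: alpha = 0.05. fail to reject H0.

W+ = 39, W- = 39, W = min = 39, p = 1.000000, fail to reject H0.


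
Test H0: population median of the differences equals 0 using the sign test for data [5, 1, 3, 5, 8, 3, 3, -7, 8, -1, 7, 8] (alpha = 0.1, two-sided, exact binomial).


Step 1: Discard zero differences. Original n = 12; n_eff = number of nonzero differences = 12.
Nonzero differences (with sign): +5, +1, +3, +5, +8, +3, +3, -7, +8, -1, +7, +8
Step 2: Count signs: positive = 10, negative = 2.
Step 3: Under H0: P(positive) = 0.5, so the number of positives S ~ Bin(12, 0.5).
Step 4: Two-sided exact p-value = sum of Bin(12,0.5) probabilities at or below the observed probability = 0.038574.
Step 5: alpha = 0.1. reject H0.

n_eff = 12, pos = 10, neg = 2, p = 0.038574, reject H0.


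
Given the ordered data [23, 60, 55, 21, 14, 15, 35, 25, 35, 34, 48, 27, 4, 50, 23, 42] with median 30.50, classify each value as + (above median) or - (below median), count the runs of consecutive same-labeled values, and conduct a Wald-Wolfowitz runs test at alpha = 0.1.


Step 1: Compute median = 30.50; label A = above, B = below.
Labels in order: BAABBBABAAABBABA  (n_A = 8, n_B = 8)
Step 2: Count runs R = 10.
Step 3: Under H0 (random ordering), E[R] = 2*n_A*n_B/(n_A+n_B) + 1 = 2*8*8/16 + 1 = 9.0000.
        Var[R] = 2*n_A*n_B*(2*n_A*n_B - n_A - n_B) / ((n_A+n_B)^2 * (n_A+n_B-1)) = 14336/3840 = 3.7333.
        SD[R] = 1.9322.
Step 4: Continuity-corrected z = (R - 0.5 - E[R]) / SD[R] = (10 - 0.5 - 9.0000) / 1.9322 = 0.2588.
Step 5: Two-sided p-value via normal approximation = 2*(1 - Phi(|z|)) = 0.795809.
Step 6: alpha = 0.1. fail to reject H0.

R = 10, z = 0.2588, p = 0.795809, fail to reject H0.


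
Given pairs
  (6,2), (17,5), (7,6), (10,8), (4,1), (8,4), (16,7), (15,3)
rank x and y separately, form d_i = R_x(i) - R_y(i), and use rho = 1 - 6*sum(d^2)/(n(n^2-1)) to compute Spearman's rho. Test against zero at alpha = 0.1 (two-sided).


Step 1: Rank x and y separately (midranks; no ties here).
rank(x): 6->2, 17->8, 7->3, 10->5, 4->1, 8->4, 16->7, 15->6
rank(y): 2->2, 5->5, 6->6, 8->8, 1->1, 4->4, 7->7, 3->3
Step 2: d_i = R_x(i) - R_y(i); compute d_i^2.
  (2-2)^2=0, (8-5)^2=9, (3-6)^2=9, (5-8)^2=9, (1-1)^2=0, (4-4)^2=0, (7-7)^2=0, (6-3)^2=9
sum(d^2) = 36.
Step 3: rho = 1 - 6*36 / (8*(8^2 - 1)) = 1 - 216/504 = 0.571429.
Step 4: Under H0, t = rho * sqrt((n-2)/(1-rho^2)) = 1.7056 ~ t(6).
Step 5: Two-sided p-value from the t-distribution with 6 df = 0.138960.
Step 6: alpha = 0.1. fail to reject H0.

rho = 0.5714, p = 0.138960, fail to reject H0 at alpha = 0.1.


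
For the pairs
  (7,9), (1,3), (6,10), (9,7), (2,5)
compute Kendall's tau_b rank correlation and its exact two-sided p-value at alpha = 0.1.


Step 1: Enumerate the 10 unordered pairs (i,j) with i<j and classify each by sign(x_j-x_i) * sign(y_j-y_i).
  (1,2):dx=-6,dy=-6->C; (1,3):dx=-1,dy=+1->D; (1,4):dx=+2,dy=-2->D; (1,5):dx=-5,dy=-4->C
  (2,3):dx=+5,dy=+7->C; (2,4):dx=+8,dy=+4->C; (2,5):dx=+1,dy=+2->C; (3,4):dx=+3,dy=-3->D
  (3,5):dx=-4,dy=-5->C; (4,5):dx=-7,dy=-2->C
Step 2: C = 7, D = 3, total pairs = 10.
Step 3: tau = (C - D)/(n(n-1)/2) = (7 - 3)/10 = 0.400000.
Step 4: Exact two-sided p-value (enumerate n! = 120 permutations of y under H0): p = 0.483333.
Step 5: alpha = 0.1. fail to reject H0.

tau_b = 0.4000 (C=7, D=3), p = 0.483333, fail to reject H0.


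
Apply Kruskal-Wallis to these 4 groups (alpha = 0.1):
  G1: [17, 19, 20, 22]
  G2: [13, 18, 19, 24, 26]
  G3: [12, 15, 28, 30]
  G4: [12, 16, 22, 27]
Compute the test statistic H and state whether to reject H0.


Step 1: Combine all N = 17 observations and assign midranks.
sorted (value, group, rank): (12,G3,1.5), (12,G4,1.5), (13,G2,3), (15,G3,4), (16,G4,5), (17,G1,6), (18,G2,7), (19,G1,8.5), (19,G2,8.5), (20,G1,10), (22,G1,11.5), (22,G4,11.5), (24,G2,13), (26,G2,14), (27,G4,15), (28,G3,16), (30,G3,17)
Step 2: Sum ranks within each group.
R_1 = 36 (n_1 = 4)
R_2 = 45.5 (n_2 = 5)
R_3 = 38.5 (n_3 = 4)
R_4 = 33 (n_4 = 4)
Step 3: H = 12/(N(N+1)) * sum(R_i^2/n_i) - 3(N+1)
     = 12/(17*18) * (36^2/4 + 45.5^2/5 + 38.5^2/4 + 33^2/4) - 3*18
     = 0.039216 * 1380.86 - 54
     = 0.151471.
Step 4: Ties present; correction factor C = 1 - 18/(17^3 - 17) = 0.996324. Corrected H = 0.151471 / 0.996324 = 0.152030.
Step 5: Under H0, H ~ chi^2(3); p-value = 0.984934.
Step 6: alpha = 0.1. fail to reject H0.

H = 0.1520, df = 3, p = 0.984934, fail to reject H0.


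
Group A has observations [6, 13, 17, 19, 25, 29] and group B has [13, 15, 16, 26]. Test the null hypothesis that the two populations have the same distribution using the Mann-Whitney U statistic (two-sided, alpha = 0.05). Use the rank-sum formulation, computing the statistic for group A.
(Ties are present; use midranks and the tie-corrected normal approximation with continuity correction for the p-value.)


Step 1: Combine and sort all 10 observations; assign midranks.
sorted (value, group): (6,X), (13,X), (13,Y), (15,Y), (16,Y), (17,X), (19,X), (25,X), (26,Y), (29,X)
ranks: 6->1, 13->2.5, 13->2.5, 15->4, 16->5, 17->6, 19->7, 25->8, 26->9, 29->10
Step 2: Rank sum for X: R1 = 1 + 2.5 + 6 + 7 + 8 + 10 = 34.5.
Step 3: U_X = R1 - n1(n1+1)/2 = 34.5 - 6*7/2 = 34.5 - 21 = 13.5.
       U_Y = n1*n2 - U_X = 24 - 13.5 = 10.5.
Step 4: Ties are present, so use the tie-corrected normal approximation (with continuity correction) for the p-value.
Step 5: p-value = 0.830664; compare to alpha = 0.05. fail to reject H0.

U_X = 13.5, p = 0.830664, fail to reject H0 at alpha = 0.05.


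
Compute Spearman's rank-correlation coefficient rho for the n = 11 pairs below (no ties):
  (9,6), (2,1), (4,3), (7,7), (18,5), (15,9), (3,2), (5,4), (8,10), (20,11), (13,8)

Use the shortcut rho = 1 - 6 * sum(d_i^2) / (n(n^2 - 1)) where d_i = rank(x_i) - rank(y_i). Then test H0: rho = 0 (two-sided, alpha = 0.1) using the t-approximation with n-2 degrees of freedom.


Step 1: Rank x and y separately (midranks; no ties here).
rank(x): 9->7, 2->1, 4->3, 7->5, 18->10, 15->9, 3->2, 5->4, 8->6, 20->11, 13->8
rank(y): 6->6, 1->1, 3->3, 7->7, 5->5, 9->9, 2->2, 4->4, 10->10, 11->11, 8->8
Step 2: d_i = R_x(i) - R_y(i); compute d_i^2.
  (7-6)^2=1, (1-1)^2=0, (3-3)^2=0, (5-7)^2=4, (10-5)^2=25, (9-9)^2=0, (2-2)^2=0, (4-4)^2=0, (6-10)^2=16, (11-11)^2=0, (8-8)^2=0
sum(d^2) = 46.
Step 3: rho = 1 - 6*46 / (11*(11^2 - 1)) = 1 - 276/1320 = 0.790909.
Step 4: Under H0, t = rho * sqrt((n-2)/(1-rho^2)) = 3.8774 ~ t(9).
Step 5: Two-sided p-value from the t-distribution with 9 df = 0.003746.
Step 6: alpha = 0.1. reject H0.

rho = 0.7909, p = 0.003746, reject H0 at alpha = 0.1.


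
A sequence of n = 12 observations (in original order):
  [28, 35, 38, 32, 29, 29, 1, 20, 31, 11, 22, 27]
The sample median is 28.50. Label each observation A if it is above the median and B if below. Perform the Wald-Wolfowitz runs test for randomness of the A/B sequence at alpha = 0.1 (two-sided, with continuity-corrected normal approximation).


Step 1: Compute median = 28.50; label A = above, B = below.
Labels in order: BAAAAABBABBB  (n_A = 6, n_B = 6)
Step 2: Count runs R = 5.
Step 3: Under H0 (random ordering), E[R] = 2*n_A*n_B/(n_A+n_B) + 1 = 2*6*6/12 + 1 = 7.0000.
        Var[R] = 2*n_A*n_B*(2*n_A*n_B - n_A - n_B) / ((n_A+n_B)^2 * (n_A+n_B-1)) = 4320/1584 = 2.7273.
        SD[R] = 1.6514.
Step 4: Continuity-corrected z = (R + 0.5 - E[R]) / SD[R] = (5 + 0.5 - 7.0000) / 1.6514 = -0.9083.
Step 5: Two-sided p-value via normal approximation = 2*(1 - Phi(|z|)) = 0.363722.
Step 6: alpha = 0.1. fail to reject H0.

R = 5, z = -0.9083, p = 0.363722, fail to reject H0.


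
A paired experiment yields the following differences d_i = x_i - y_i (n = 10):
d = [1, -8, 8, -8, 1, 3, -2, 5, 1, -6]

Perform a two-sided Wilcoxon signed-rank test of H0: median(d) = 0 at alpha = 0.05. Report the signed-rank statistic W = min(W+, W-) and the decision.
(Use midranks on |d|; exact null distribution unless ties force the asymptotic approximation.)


Step 1: Drop any zero differences (none here) and take |d_i|.
|d| = [1, 8, 8, 8, 1, 3, 2, 5, 1, 6]
Step 2: Midrank |d_i| (ties get averaged ranks).
ranks: |1|->2, |8|->9, |8|->9, |8|->9, |1|->2, |3|->5, |2|->4, |5|->6, |1|->2, |6|->7
Step 3: Attach original signs; sum ranks with positive sign and with negative sign.
W+ = 2 + 9 + 2 + 5 + 6 + 2 = 26
W- = 9 + 9 + 4 + 7 = 29
(Check: W+ + W- = 55 should equal n(n+1)/2 = 55.)
Step 4: Test statistic W = min(W+, W-) = 26.
Step 5: Ties in |d|, so use the tie-corrected normal approximation.
        E[W] = n(n+1)/4 = 10*11/4 = 27.5.
        Tie groups: |d|=1 (t=3), |d|=8 (t=3); sum(t^3 - t) = 48.
        Var[W] = n(n+1)(2n+1)/24 - sum(t^3-t)/48 = 2310/24 - 48/48 = 95.25.
        z = (W - E[W]) / sqrt(Var[W]) = (26 - 27.5) / 9.7596 = -0.1537.
        Two-sided p = 2*Phi(z) = 0.877850.
Step 6: alpha = 0.05. fail to reject H0.

W+ = 26, W- = 29, W = min = 26, p = 0.877850, fail to reject H0.


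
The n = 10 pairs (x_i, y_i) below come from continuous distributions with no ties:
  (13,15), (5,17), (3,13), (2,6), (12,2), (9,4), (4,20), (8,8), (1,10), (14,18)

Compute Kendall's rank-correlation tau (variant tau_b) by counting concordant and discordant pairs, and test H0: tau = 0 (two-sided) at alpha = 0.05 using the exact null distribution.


Step 1: Enumerate the 45 unordered pairs (i,j) with i<j and classify each by sign(x_j-x_i) * sign(y_j-y_i).
  (1,2):dx=-8,dy=+2->D; (1,3):dx=-10,dy=-2->C; (1,4):dx=-11,dy=-9->C; (1,5):dx=-1,dy=-13->C
  (1,6):dx=-4,dy=-11->C; (1,7):dx=-9,dy=+5->D; (1,8):dx=-5,dy=-7->C; (1,9):dx=-12,dy=-5->C
  (1,10):dx=+1,dy=+3->C; (2,3):dx=-2,dy=-4->C; (2,4):dx=-3,dy=-11->C; (2,5):dx=+7,dy=-15->D
  (2,6):dx=+4,dy=-13->D; (2,7):dx=-1,dy=+3->D; (2,8):dx=+3,dy=-9->D; (2,9):dx=-4,dy=-7->C
  (2,10):dx=+9,dy=+1->C; (3,4):dx=-1,dy=-7->C; (3,5):dx=+9,dy=-11->D; (3,6):dx=+6,dy=-9->D
  (3,7):dx=+1,dy=+7->C; (3,8):dx=+5,dy=-5->D; (3,9):dx=-2,dy=-3->C; (3,10):dx=+11,dy=+5->C
  (4,5):dx=+10,dy=-4->D; (4,6):dx=+7,dy=-2->D; (4,7):dx=+2,dy=+14->C; (4,8):dx=+6,dy=+2->C
  (4,9):dx=-1,dy=+4->D; (4,10):dx=+12,dy=+12->C; (5,6):dx=-3,dy=+2->D; (5,7):dx=-8,dy=+18->D
  (5,8):dx=-4,dy=+6->D; (5,9):dx=-11,dy=+8->D; (5,10):dx=+2,dy=+16->C; (6,7):dx=-5,dy=+16->D
  (6,8):dx=-1,dy=+4->D; (6,9):dx=-8,dy=+6->D; (6,10):dx=+5,dy=+14->C; (7,8):dx=+4,dy=-12->D
  (7,9):dx=-3,dy=-10->C; (7,10):dx=+10,dy=-2->D; (8,9):dx=-7,dy=+2->D; (8,10):dx=+6,dy=+10->C
  (9,10):dx=+13,dy=+8->C
Step 2: C = 23, D = 22, total pairs = 45.
Step 3: tau = (C - D)/(n(n-1)/2) = (23 - 22)/45 = 0.022222.
Step 4: Exact two-sided p-value (enumerate n! = 3628800 permutations of y under H0): p = 1.000000.
Step 5: alpha = 0.05. fail to reject H0.

tau_b = 0.0222 (C=23, D=22), p = 1.000000, fail to reject H0.


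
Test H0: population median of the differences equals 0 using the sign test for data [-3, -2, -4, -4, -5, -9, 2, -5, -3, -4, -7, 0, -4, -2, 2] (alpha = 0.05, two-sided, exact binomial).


Step 1: Discard zero differences. Original n = 15; n_eff = number of nonzero differences = 14.
Nonzero differences (with sign): -3, -2, -4, -4, -5, -9, +2, -5, -3, -4, -7, -4, -2, +2
Step 2: Count signs: positive = 2, negative = 12.
Step 3: Under H0: P(positive) = 0.5, so the number of positives S ~ Bin(14, 0.5).
Step 4: Two-sided exact p-value = sum of Bin(14,0.5) probabilities at or below the observed probability = 0.012939.
Step 5: alpha = 0.05. reject H0.

n_eff = 14, pos = 2, neg = 12, p = 0.012939, reject H0.


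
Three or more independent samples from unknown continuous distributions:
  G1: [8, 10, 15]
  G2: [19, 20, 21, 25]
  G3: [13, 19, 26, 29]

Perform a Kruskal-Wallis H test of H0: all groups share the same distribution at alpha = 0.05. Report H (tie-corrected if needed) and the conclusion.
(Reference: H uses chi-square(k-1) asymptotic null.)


Step 1: Combine all N = 11 observations and assign midranks.
sorted (value, group, rank): (8,G1,1), (10,G1,2), (13,G3,3), (15,G1,4), (19,G2,5.5), (19,G3,5.5), (20,G2,7), (21,G2,8), (25,G2,9), (26,G3,10), (29,G3,11)
Step 2: Sum ranks within each group.
R_1 = 7 (n_1 = 3)
R_2 = 29.5 (n_2 = 4)
R_3 = 29.5 (n_3 = 4)
Step 3: H = 12/(N(N+1)) * sum(R_i^2/n_i) - 3(N+1)
     = 12/(11*12) * (7^2/3 + 29.5^2/4 + 29.5^2/4) - 3*12
     = 0.090909 * 451.458 - 36
     = 5.041667.
Step 4: Ties present; correction factor C = 1 - 6/(11^3 - 11) = 0.995455. Corrected H = 5.041667 / 0.995455 = 5.064688.
Step 5: Under H0, H ~ chi^2(2); p-value = 0.079473.
Step 6: alpha = 0.05. fail to reject H0.

H = 5.0647, df = 2, p = 0.079473, fail to reject H0.


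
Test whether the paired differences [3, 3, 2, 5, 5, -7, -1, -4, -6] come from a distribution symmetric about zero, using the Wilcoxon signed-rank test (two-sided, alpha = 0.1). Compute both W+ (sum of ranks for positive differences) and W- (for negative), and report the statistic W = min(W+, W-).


Step 1: Drop any zero differences (none here) and take |d_i|.
|d| = [3, 3, 2, 5, 5, 7, 1, 4, 6]
Step 2: Midrank |d_i| (ties get averaged ranks).
ranks: |3|->3.5, |3|->3.5, |2|->2, |5|->6.5, |5|->6.5, |7|->9, |1|->1, |4|->5, |6|->8
Step 3: Attach original signs; sum ranks with positive sign and with negative sign.
W+ = 3.5 + 3.5 + 2 + 6.5 + 6.5 = 22
W- = 9 + 1 + 5 + 8 = 23
(Check: W+ + W- = 45 should equal n(n+1)/2 = 45.)
Step 4: Test statistic W = min(W+, W-) = 22.
Step 5: Ties in |d|, so use the tie-corrected normal approximation.
        E[W] = n(n+1)/4 = 9*10/4 = 22.5.
        Tie groups: |d|=3 (t=2), |d|=5 (t=2); sum(t^3 - t) = 12.
        Var[W] = n(n+1)(2n+1)/24 - sum(t^3-t)/48 = 1710/24 - 12/48 = 71.
        z = (W - E[W]) / sqrt(Var[W]) = (22 - 22.5) / 8.4261 = -0.0593.
        Two-sided p = 2*Phi(z) = 0.952682.
Step 6: alpha = 0.1. fail to reject H0.

W+ = 22, W- = 23, W = min = 22, p = 0.952682, fail to reject H0.


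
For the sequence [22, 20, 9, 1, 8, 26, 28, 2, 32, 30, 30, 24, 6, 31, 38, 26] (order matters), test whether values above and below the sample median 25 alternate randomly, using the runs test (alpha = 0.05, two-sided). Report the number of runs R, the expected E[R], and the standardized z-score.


Step 1: Compute median = 25; label A = above, B = below.
Labels in order: BBBBBAABAAABBAAA  (n_A = 8, n_B = 8)
Step 2: Count runs R = 6.
Step 3: Under H0 (random ordering), E[R] = 2*n_A*n_B/(n_A+n_B) + 1 = 2*8*8/16 + 1 = 9.0000.
        Var[R] = 2*n_A*n_B*(2*n_A*n_B - n_A - n_B) / ((n_A+n_B)^2 * (n_A+n_B-1)) = 14336/3840 = 3.7333.
        SD[R] = 1.9322.
Step 4: Continuity-corrected z = (R + 0.5 - E[R]) / SD[R] = (6 + 0.5 - 9.0000) / 1.9322 = -1.2939.
Step 5: Two-sided p-value via normal approximation = 2*(1 - Phi(|z|)) = 0.195709.
Step 6: alpha = 0.05. fail to reject H0.

R = 6, z = -1.2939, p = 0.195709, fail to reject H0.


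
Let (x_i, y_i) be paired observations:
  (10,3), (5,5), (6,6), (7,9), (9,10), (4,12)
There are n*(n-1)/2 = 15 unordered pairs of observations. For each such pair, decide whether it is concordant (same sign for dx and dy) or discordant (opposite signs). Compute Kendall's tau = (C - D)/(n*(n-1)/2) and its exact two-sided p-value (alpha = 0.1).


Step 1: Enumerate the 15 unordered pairs (i,j) with i<j and classify each by sign(x_j-x_i) * sign(y_j-y_i).
  (1,2):dx=-5,dy=+2->D; (1,3):dx=-4,dy=+3->D; (1,4):dx=-3,dy=+6->D; (1,5):dx=-1,dy=+7->D
  (1,6):dx=-6,dy=+9->D; (2,3):dx=+1,dy=+1->C; (2,4):dx=+2,dy=+4->C; (2,5):dx=+4,dy=+5->C
  (2,6):dx=-1,dy=+7->D; (3,4):dx=+1,dy=+3->C; (3,5):dx=+3,dy=+4->C; (3,6):dx=-2,dy=+6->D
  (4,5):dx=+2,dy=+1->C; (4,6):dx=-3,dy=+3->D; (5,6):dx=-5,dy=+2->D
Step 2: C = 6, D = 9, total pairs = 15.
Step 3: tau = (C - D)/(n(n-1)/2) = (6 - 9)/15 = -0.200000.
Step 4: Exact two-sided p-value (enumerate n! = 720 permutations of y under H0): p = 0.719444.
Step 5: alpha = 0.1. fail to reject H0.

tau_b = -0.2000 (C=6, D=9), p = 0.719444, fail to reject H0.


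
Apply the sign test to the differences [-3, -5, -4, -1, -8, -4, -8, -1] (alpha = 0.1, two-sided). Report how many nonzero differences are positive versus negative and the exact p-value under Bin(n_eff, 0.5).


Step 1: Discard zero differences. Original n = 8; n_eff = number of nonzero differences = 8.
Nonzero differences (with sign): -3, -5, -4, -1, -8, -4, -8, -1
Step 2: Count signs: positive = 0, negative = 8.
Step 3: Under H0: P(positive) = 0.5, so the number of positives S ~ Bin(8, 0.5).
Step 4: Two-sided exact p-value = sum of Bin(8,0.5) probabilities at or below the observed probability = 0.007812.
Step 5: alpha = 0.1. reject H0.

n_eff = 8, pos = 0, neg = 8, p = 0.007812, reject H0.


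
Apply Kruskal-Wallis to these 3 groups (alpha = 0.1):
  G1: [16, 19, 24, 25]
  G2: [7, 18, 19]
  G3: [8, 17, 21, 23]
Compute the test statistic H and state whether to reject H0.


Step 1: Combine all N = 11 observations and assign midranks.
sorted (value, group, rank): (7,G2,1), (8,G3,2), (16,G1,3), (17,G3,4), (18,G2,5), (19,G1,6.5), (19,G2,6.5), (21,G3,8), (23,G3,9), (24,G1,10), (25,G1,11)
Step 2: Sum ranks within each group.
R_1 = 30.5 (n_1 = 4)
R_2 = 12.5 (n_2 = 3)
R_3 = 23 (n_3 = 4)
Step 3: H = 12/(N(N+1)) * sum(R_i^2/n_i) - 3(N+1)
     = 12/(11*12) * (30.5^2/4 + 12.5^2/3 + 23^2/4) - 3*12
     = 0.090909 * 416.896 - 36
     = 1.899621.
Step 4: Ties present; correction factor C = 1 - 6/(11^3 - 11) = 0.995455. Corrected H = 1.899621 / 0.995455 = 1.908295.
Step 5: Under H0, H ~ chi^2(2); p-value = 0.385140.
Step 6: alpha = 0.1. fail to reject H0.

H = 1.9083, df = 2, p = 0.385140, fail to reject H0.


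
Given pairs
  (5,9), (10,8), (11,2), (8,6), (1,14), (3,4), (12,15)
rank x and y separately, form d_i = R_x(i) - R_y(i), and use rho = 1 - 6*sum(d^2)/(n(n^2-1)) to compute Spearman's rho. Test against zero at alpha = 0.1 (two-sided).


Step 1: Rank x and y separately (midranks; no ties here).
rank(x): 5->3, 10->5, 11->6, 8->4, 1->1, 3->2, 12->7
rank(y): 9->5, 8->4, 2->1, 6->3, 14->6, 4->2, 15->7
Step 2: d_i = R_x(i) - R_y(i); compute d_i^2.
  (3-5)^2=4, (5-4)^2=1, (6-1)^2=25, (4-3)^2=1, (1-6)^2=25, (2-2)^2=0, (7-7)^2=0
sum(d^2) = 56.
Step 3: rho = 1 - 6*56 / (7*(7^2 - 1)) = 1 - 336/336 = 0.000000.
Step 4: Under H0, t = rho * sqrt((n-2)/(1-rho^2)) = 0.0000 ~ t(5).
Step 5: Two-sided p-value from the t-distribution with 5 df = 1.000000.
Step 6: alpha = 0.1. fail to reject H0.

rho = 0.0000, p = 1.000000, fail to reject H0 at alpha = 0.1.


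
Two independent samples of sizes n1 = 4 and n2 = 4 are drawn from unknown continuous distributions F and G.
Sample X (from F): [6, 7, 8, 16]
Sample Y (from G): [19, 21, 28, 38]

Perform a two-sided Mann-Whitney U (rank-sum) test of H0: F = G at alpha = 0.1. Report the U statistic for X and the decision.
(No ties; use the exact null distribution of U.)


Step 1: Combine and sort all 8 observations; assign midranks.
sorted (value, group): (6,X), (7,X), (8,X), (16,X), (19,Y), (21,Y), (28,Y), (38,Y)
ranks: 6->1, 7->2, 8->3, 16->4, 19->5, 21->6, 28->7, 38->8
Step 2: Rank sum for X: R1 = 1 + 2 + 3 + 4 = 10.
Step 3: U_X = R1 - n1(n1+1)/2 = 10 - 4*5/2 = 10 - 10 = 0.
       U_Y = n1*n2 - U_X = 16 - 0 = 16.
Step 4: No ties, so the exact null distribution of U (based on enumerating the C(8,4) = 70 equally likely rank assignments) gives the two-sided p-value.
Step 5: p-value = 0.028571; compare to alpha = 0.1. reject H0.

U_X = 0, p = 0.028571, reject H0 at alpha = 0.1.


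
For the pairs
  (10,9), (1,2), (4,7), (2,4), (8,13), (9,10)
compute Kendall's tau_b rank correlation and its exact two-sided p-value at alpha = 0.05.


Step 1: Enumerate the 15 unordered pairs (i,j) with i<j and classify each by sign(x_j-x_i) * sign(y_j-y_i).
  (1,2):dx=-9,dy=-7->C; (1,3):dx=-6,dy=-2->C; (1,4):dx=-8,dy=-5->C; (1,5):dx=-2,dy=+4->D
  (1,6):dx=-1,dy=+1->D; (2,3):dx=+3,dy=+5->C; (2,4):dx=+1,dy=+2->C; (2,5):dx=+7,dy=+11->C
  (2,6):dx=+8,dy=+8->C; (3,4):dx=-2,dy=-3->C; (3,5):dx=+4,dy=+6->C; (3,6):dx=+5,dy=+3->C
  (4,5):dx=+6,dy=+9->C; (4,6):dx=+7,dy=+6->C; (5,6):dx=+1,dy=-3->D
Step 2: C = 12, D = 3, total pairs = 15.
Step 3: tau = (C - D)/(n(n-1)/2) = (12 - 3)/15 = 0.600000.
Step 4: Exact two-sided p-value (enumerate n! = 720 permutations of y under H0): p = 0.136111.
Step 5: alpha = 0.05. fail to reject H0.

tau_b = 0.6000 (C=12, D=3), p = 0.136111, fail to reject H0.


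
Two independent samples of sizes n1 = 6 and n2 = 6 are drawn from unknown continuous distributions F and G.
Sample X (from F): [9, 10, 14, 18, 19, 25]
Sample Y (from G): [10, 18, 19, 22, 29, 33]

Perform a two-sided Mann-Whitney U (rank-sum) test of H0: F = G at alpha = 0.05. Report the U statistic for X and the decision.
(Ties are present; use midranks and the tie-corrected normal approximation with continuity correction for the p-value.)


Step 1: Combine and sort all 12 observations; assign midranks.
sorted (value, group): (9,X), (10,X), (10,Y), (14,X), (18,X), (18,Y), (19,X), (19,Y), (22,Y), (25,X), (29,Y), (33,Y)
ranks: 9->1, 10->2.5, 10->2.5, 14->4, 18->5.5, 18->5.5, 19->7.5, 19->7.5, 22->9, 25->10, 29->11, 33->12
Step 2: Rank sum for X: R1 = 1 + 2.5 + 4 + 5.5 + 7.5 + 10 = 30.5.
Step 3: U_X = R1 - n1(n1+1)/2 = 30.5 - 6*7/2 = 30.5 - 21 = 9.5.
       U_Y = n1*n2 - U_X = 36 - 9.5 = 26.5.
Step 4: Ties are present, so use the tie-corrected normal approximation (with continuity correction) for the p-value.
Step 5: p-value = 0.197817; compare to alpha = 0.05. fail to reject H0.

U_X = 9.5, p = 0.197817, fail to reject H0 at alpha = 0.05.


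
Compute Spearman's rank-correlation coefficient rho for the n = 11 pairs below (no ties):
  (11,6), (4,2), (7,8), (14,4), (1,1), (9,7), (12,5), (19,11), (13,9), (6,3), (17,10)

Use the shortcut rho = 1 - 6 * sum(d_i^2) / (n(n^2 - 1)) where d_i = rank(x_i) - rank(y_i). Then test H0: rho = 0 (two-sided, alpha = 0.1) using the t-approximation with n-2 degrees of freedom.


Step 1: Rank x and y separately (midranks; no ties here).
rank(x): 11->6, 4->2, 7->4, 14->9, 1->1, 9->5, 12->7, 19->11, 13->8, 6->3, 17->10
rank(y): 6->6, 2->2, 8->8, 4->4, 1->1, 7->7, 5->5, 11->11, 9->9, 3->3, 10->10
Step 2: d_i = R_x(i) - R_y(i); compute d_i^2.
  (6-6)^2=0, (2-2)^2=0, (4-8)^2=16, (9-4)^2=25, (1-1)^2=0, (5-7)^2=4, (7-5)^2=4, (11-11)^2=0, (8-9)^2=1, (3-3)^2=0, (10-10)^2=0
sum(d^2) = 50.
Step 3: rho = 1 - 6*50 / (11*(11^2 - 1)) = 1 - 300/1320 = 0.772727.
Step 4: Under H0, t = rho * sqrt((n-2)/(1-rho^2)) = 3.6522 ~ t(9).
Step 5: Two-sided p-value from the t-distribution with 9 df = 0.005299.
Step 6: alpha = 0.1. reject H0.

rho = 0.7727, p = 0.005299, reject H0 at alpha = 0.1.


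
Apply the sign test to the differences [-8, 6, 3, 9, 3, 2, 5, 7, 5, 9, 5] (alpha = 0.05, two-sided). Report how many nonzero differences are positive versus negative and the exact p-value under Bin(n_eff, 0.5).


Step 1: Discard zero differences. Original n = 11; n_eff = number of nonzero differences = 11.
Nonzero differences (with sign): -8, +6, +3, +9, +3, +2, +5, +7, +5, +9, +5
Step 2: Count signs: positive = 10, negative = 1.
Step 3: Under H0: P(positive) = 0.5, so the number of positives S ~ Bin(11, 0.5).
Step 4: Two-sided exact p-value = sum of Bin(11,0.5) probabilities at or below the observed probability = 0.011719.
Step 5: alpha = 0.05. reject H0.

n_eff = 11, pos = 10, neg = 1, p = 0.011719, reject H0.


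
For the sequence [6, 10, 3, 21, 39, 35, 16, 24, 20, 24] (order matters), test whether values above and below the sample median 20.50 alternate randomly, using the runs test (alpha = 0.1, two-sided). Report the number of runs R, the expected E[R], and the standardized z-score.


Step 1: Compute median = 20.50; label A = above, B = below.
Labels in order: BBBAAABABA  (n_A = 5, n_B = 5)
Step 2: Count runs R = 6.
Step 3: Under H0 (random ordering), E[R] = 2*n_A*n_B/(n_A+n_B) + 1 = 2*5*5/10 + 1 = 6.0000.
        Var[R] = 2*n_A*n_B*(2*n_A*n_B - n_A - n_B) / ((n_A+n_B)^2 * (n_A+n_B-1)) = 2000/900 = 2.2222.
        SD[R] = 1.4907.
Step 4: R = E[R], so z = 0 with no continuity correction.
Step 5: Two-sided p-value via normal approximation = 2*(1 - Phi(|z|)) = 1.000000.
Step 6: alpha = 0.1. fail to reject H0.

R = 6, z = 0.0000, p = 1.000000, fail to reject H0.


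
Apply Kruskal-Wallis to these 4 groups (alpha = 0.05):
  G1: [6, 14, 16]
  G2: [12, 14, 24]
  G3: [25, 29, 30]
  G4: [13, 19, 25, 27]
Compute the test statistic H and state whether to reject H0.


Step 1: Combine all N = 13 observations and assign midranks.
sorted (value, group, rank): (6,G1,1), (12,G2,2), (13,G4,3), (14,G1,4.5), (14,G2,4.5), (16,G1,6), (19,G4,7), (24,G2,8), (25,G3,9.5), (25,G4,9.5), (27,G4,11), (29,G3,12), (30,G3,13)
Step 2: Sum ranks within each group.
R_1 = 11.5 (n_1 = 3)
R_2 = 14.5 (n_2 = 3)
R_3 = 34.5 (n_3 = 3)
R_4 = 30.5 (n_4 = 4)
Step 3: H = 12/(N(N+1)) * sum(R_i^2/n_i) - 3(N+1)
     = 12/(13*14) * (11.5^2/3 + 14.5^2/3 + 34.5^2/3 + 30.5^2/4) - 3*14
     = 0.065934 * 743.479 - 42
     = 7.020604.
Step 4: Ties present; correction factor C = 1 - 12/(13^3 - 13) = 0.994505. Corrected H = 7.020604 / 0.994505 = 7.059392.
Step 5: Under H0, H ~ chi^2(3); p-value = 0.070029.
Step 6: alpha = 0.05. fail to reject H0.

H = 7.0594, df = 3, p = 0.070029, fail to reject H0.


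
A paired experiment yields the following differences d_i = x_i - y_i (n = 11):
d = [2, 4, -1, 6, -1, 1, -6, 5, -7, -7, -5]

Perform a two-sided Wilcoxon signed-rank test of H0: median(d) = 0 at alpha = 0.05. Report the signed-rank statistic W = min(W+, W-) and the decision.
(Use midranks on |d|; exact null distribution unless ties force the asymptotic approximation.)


Step 1: Drop any zero differences (none here) and take |d_i|.
|d| = [2, 4, 1, 6, 1, 1, 6, 5, 7, 7, 5]
Step 2: Midrank |d_i| (ties get averaged ranks).
ranks: |2|->4, |4|->5, |1|->2, |6|->8.5, |1|->2, |1|->2, |6|->8.5, |5|->6.5, |7|->10.5, |7|->10.5, |5|->6.5
Step 3: Attach original signs; sum ranks with positive sign and with negative sign.
W+ = 4 + 5 + 8.5 + 2 + 6.5 = 26
W- = 2 + 2 + 8.5 + 10.5 + 10.5 + 6.5 = 40
(Check: W+ + W- = 66 should equal n(n+1)/2 = 66.)
Step 4: Test statistic W = min(W+, W-) = 26.
Step 5: Ties in |d|, so use the tie-corrected normal approximation.
        E[W] = n(n+1)/4 = 11*12/4 = 33.
        Tie groups: |d|=1 (t=3), |d|=5 (t=2), |d|=6 (t=2), |d|=7 (t=2); sum(t^3 - t) = 42.
        Var[W] = n(n+1)(2n+1)/24 - sum(t^3-t)/48 = 3036/24 - 42/48 = 125.625.
        z = (W - E[W]) / sqrt(Var[W]) = (26 - 33) / 11.2083 = -0.6245.
        Two-sided p = 2*Phi(z) = 0.532273.
Step 6: alpha = 0.05. fail to reject H0.

W+ = 26, W- = 40, W = min = 26, p = 0.532273, fail to reject H0.


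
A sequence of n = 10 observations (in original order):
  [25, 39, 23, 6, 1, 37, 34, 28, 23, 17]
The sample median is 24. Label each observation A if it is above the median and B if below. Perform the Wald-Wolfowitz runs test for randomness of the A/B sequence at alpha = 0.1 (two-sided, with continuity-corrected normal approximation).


Step 1: Compute median = 24; label A = above, B = below.
Labels in order: AABBBAAABB  (n_A = 5, n_B = 5)
Step 2: Count runs R = 4.
Step 3: Under H0 (random ordering), E[R] = 2*n_A*n_B/(n_A+n_B) + 1 = 2*5*5/10 + 1 = 6.0000.
        Var[R] = 2*n_A*n_B*(2*n_A*n_B - n_A - n_B) / ((n_A+n_B)^2 * (n_A+n_B-1)) = 2000/900 = 2.2222.
        SD[R] = 1.4907.
Step 4: Continuity-corrected z = (R + 0.5 - E[R]) / SD[R] = (4 + 0.5 - 6.0000) / 1.4907 = -1.0062.
Step 5: Two-sided p-value via normal approximation = 2*(1 - Phi(|z|)) = 0.314305.
Step 6: alpha = 0.1. fail to reject H0.

R = 4, z = -1.0062, p = 0.314305, fail to reject H0.


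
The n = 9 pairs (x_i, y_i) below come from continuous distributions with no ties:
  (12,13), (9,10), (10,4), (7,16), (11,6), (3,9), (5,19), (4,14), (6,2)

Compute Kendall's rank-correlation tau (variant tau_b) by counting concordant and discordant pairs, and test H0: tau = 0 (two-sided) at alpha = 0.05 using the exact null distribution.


Step 1: Enumerate the 36 unordered pairs (i,j) with i<j and classify each by sign(x_j-x_i) * sign(y_j-y_i).
  (1,2):dx=-3,dy=-3->C; (1,3):dx=-2,dy=-9->C; (1,4):dx=-5,dy=+3->D; (1,5):dx=-1,dy=-7->C
  (1,6):dx=-9,dy=-4->C; (1,7):dx=-7,dy=+6->D; (1,8):dx=-8,dy=+1->D; (1,9):dx=-6,dy=-11->C
  (2,3):dx=+1,dy=-6->D; (2,4):dx=-2,dy=+6->D; (2,5):dx=+2,dy=-4->D; (2,6):dx=-6,dy=-1->C
  (2,7):dx=-4,dy=+9->D; (2,8):dx=-5,dy=+4->D; (2,9):dx=-3,dy=-8->C; (3,4):dx=-3,dy=+12->D
  (3,5):dx=+1,dy=+2->C; (3,6):dx=-7,dy=+5->D; (3,7):dx=-5,dy=+15->D; (3,8):dx=-6,dy=+10->D
  (3,9):dx=-4,dy=-2->C; (4,5):dx=+4,dy=-10->D; (4,6):dx=-4,dy=-7->C; (4,7):dx=-2,dy=+3->D
  (4,8):dx=-3,dy=-2->C; (4,9):dx=-1,dy=-14->C; (5,6):dx=-8,dy=+3->D; (5,7):dx=-6,dy=+13->D
  (5,8):dx=-7,dy=+8->D; (5,9):dx=-5,dy=-4->C; (6,7):dx=+2,dy=+10->C; (6,8):dx=+1,dy=+5->C
  (6,9):dx=+3,dy=-7->D; (7,8):dx=-1,dy=-5->C; (7,9):dx=+1,dy=-17->D; (8,9):dx=+2,dy=-12->D
Step 2: C = 16, D = 20, total pairs = 36.
Step 3: tau = (C - D)/(n(n-1)/2) = (16 - 20)/36 = -0.111111.
Step 4: Exact two-sided p-value (enumerate n! = 362880 permutations of y under H0): p = 0.761414.
Step 5: alpha = 0.05. fail to reject H0.

tau_b = -0.1111 (C=16, D=20), p = 0.761414, fail to reject H0.


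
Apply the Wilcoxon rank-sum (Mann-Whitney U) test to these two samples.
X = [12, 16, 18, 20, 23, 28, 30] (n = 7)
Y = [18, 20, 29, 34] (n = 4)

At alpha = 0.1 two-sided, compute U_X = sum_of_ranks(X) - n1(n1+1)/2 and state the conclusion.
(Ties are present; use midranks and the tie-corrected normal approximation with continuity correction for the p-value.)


Step 1: Combine and sort all 11 observations; assign midranks.
sorted (value, group): (12,X), (16,X), (18,X), (18,Y), (20,X), (20,Y), (23,X), (28,X), (29,Y), (30,X), (34,Y)
ranks: 12->1, 16->2, 18->3.5, 18->3.5, 20->5.5, 20->5.5, 23->7, 28->8, 29->9, 30->10, 34->11
Step 2: Rank sum for X: R1 = 1 + 2 + 3.5 + 5.5 + 7 + 8 + 10 = 37.
Step 3: U_X = R1 - n1(n1+1)/2 = 37 - 7*8/2 = 37 - 28 = 9.
       U_Y = n1*n2 - U_X = 28 - 9 = 19.
Step 4: Ties are present, so use the tie-corrected normal approximation (with continuity correction) for the p-value.
Step 5: p-value = 0.392932; compare to alpha = 0.1. fail to reject H0.

U_X = 9, p = 0.392932, fail to reject H0 at alpha = 0.1.


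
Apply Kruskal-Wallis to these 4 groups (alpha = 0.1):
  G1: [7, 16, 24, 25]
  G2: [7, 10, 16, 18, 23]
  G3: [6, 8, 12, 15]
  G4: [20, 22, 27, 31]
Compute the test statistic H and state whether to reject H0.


Step 1: Combine all N = 17 observations and assign midranks.
sorted (value, group, rank): (6,G3,1), (7,G1,2.5), (7,G2,2.5), (8,G3,4), (10,G2,5), (12,G3,6), (15,G3,7), (16,G1,8.5), (16,G2,8.5), (18,G2,10), (20,G4,11), (22,G4,12), (23,G2,13), (24,G1,14), (25,G1,15), (27,G4,16), (31,G4,17)
Step 2: Sum ranks within each group.
R_1 = 40 (n_1 = 4)
R_2 = 39 (n_2 = 5)
R_3 = 18 (n_3 = 4)
R_4 = 56 (n_4 = 4)
Step 3: H = 12/(N(N+1)) * sum(R_i^2/n_i) - 3(N+1)
     = 12/(17*18) * (40^2/4 + 39^2/5 + 18^2/4 + 56^2/4) - 3*18
     = 0.039216 * 1569.2 - 54
     = 7.537255.
Step 4: Ties present; correction factor C = 1 - 12/(17^3 - 17) = 0.997549. Corrected H = 7.537255 / 0.997549 = 7.555774.
Step 5: Under H0, H ~ chi^2(3); p-value = 0.056143.
Step 6: alpha = 0.1. reject H0.

H = 7.5558, df = 3, p = 0.056143, reject H0.


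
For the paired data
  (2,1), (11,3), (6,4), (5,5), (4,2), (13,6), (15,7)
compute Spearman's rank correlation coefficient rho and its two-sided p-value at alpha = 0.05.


Step 1: Rank x and y separately (midranks; no ties here).
rank(x): 2->1, 11->5, 6->4, 5->3, 4->2, 13->6, 15->7
rank(y): 1->1, 3->3, 4->4, 5->5, 2->2, 6->6, 7->7
Step 2: d_i = R_x(i) - R_y(i); compute d_i^2.
  (1-1)^2=0, (5-3)^2=4, (4-4)^2=0, (3-5)^2=4, (2-2)^2=0, (6-6)^2=0, (7-7)^2=0
sum(d^2) = 8.
Step 3: rho = 1 - 6*8 / (7*(7^2 - 1)) = 1 - 48/336 = 0.857143.
Step 4: Under H0, t = rho * sqrt((n-2)/(1-rho^2)) = 3.7210 ~ t(5).
Step 5: Two-sided p-value from the t-distribution with 5 df = 0.013697.
Step 6: alpha = 0.05. reject H0.

rho = 0.8571, p = 0.013697, reject H0 at alpha = 0.05.


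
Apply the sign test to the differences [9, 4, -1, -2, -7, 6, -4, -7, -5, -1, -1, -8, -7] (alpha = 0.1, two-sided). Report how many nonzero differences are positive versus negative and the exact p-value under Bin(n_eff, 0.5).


Step 1: Discard zero differences. Original n = 13; n_eff = number of nonzero differences = 13.
Nonzero differences (with sign): +9, +4, -1, -2, -7, +6, -4, -7, -5, -1, -1, -8, -7
Step 2: Count signs: positive = 3, negative = 10.
Step 3: Under H0: P(positive) = 0.5, so the number of positives S ~ Bin(13, 0.5).
Step 4: Two-sided exact p-value = sum of Bin(13,0.5) probabilities at or below the observed probability = 0.092285.
Step 5: alpha = 0.1. reject H0.

n_eff = 13, pos = 3, neg = 10, p = 0.092285, reject H0.
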